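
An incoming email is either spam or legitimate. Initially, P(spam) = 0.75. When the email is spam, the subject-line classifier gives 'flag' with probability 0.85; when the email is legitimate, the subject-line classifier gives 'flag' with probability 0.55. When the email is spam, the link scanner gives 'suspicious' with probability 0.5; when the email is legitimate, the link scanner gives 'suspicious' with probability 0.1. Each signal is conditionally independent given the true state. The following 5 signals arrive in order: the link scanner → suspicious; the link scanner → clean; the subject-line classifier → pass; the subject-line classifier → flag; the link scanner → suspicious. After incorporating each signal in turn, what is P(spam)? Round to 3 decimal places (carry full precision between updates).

0.955

Each posterior becomes the prior for the next update.
After the link scanner='suspicious': P(spam) = 0.5·0.7500 / (0.5·0.7500 + 0.1·0.2500) ≈ 0.9375
After the link scanner='clean': P(spam) = 0.5·0.9375 / (0.5·0.9375 + 0.9·0.0625) ≈ 0.8929
After the subject-line classifier='pass': P(spam) = 0.15·0.8929 / (0.15·0.8929 + 0.45·0.1071) ≈ 0.7353
After the subject-line classifier='flag': P(spam) = 0.85·0.7353 / (0.85·0.7353 + 0.55·0.2647) ≈ 0.8111
After the link scanner='suspicious': P(spam) = 0.5·0.8111 / (0.5·0.8111 + 0.1·0.1889) ≈ 0.9555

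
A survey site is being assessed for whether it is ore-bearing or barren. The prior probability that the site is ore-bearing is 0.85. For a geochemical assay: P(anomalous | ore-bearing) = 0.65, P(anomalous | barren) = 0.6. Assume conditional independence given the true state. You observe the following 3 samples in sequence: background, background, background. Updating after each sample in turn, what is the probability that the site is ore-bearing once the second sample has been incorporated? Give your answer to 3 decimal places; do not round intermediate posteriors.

After 'background': P(ore) = 0.35·0.8500 / (0.35·0.8500 + 0.4·0.1500) ≈ 0.8322
After 'background': P(ore) = 0.35·0.8322 / (0.35·0.8322 + 0.4·0.1678) ≈ 0.8127

0.813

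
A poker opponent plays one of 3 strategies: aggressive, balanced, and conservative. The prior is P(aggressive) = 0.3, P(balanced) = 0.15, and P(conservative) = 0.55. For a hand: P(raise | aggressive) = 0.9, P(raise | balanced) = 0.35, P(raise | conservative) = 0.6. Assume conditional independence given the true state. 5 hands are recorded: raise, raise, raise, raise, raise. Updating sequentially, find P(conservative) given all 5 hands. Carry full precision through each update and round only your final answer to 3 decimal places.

0.194

After 'raise': normaliser = 0.9·0.3000 + 0.35·0.1500 + 0.6·0.5500; P(aggressive) ≈ 0.4138, P(balanced) ≈ 0.0805, P(conservative) ≈ 0.5057
After 'raise': normaliser = 0.9·0.4138 + 0.35·0.0805 + 0.6·0.5057; P(aggressive) ≈ 0.5290, P(balanced) ≈ 0.0400, P(conservative) ≈ 0.4310
After 'raise': normaliser = 0.9·0.5290 + 0.35·0.0400 + 0.6·0.4310; P(aggressive) ≈ 0.6359, P(balanced) ≈ 0.0187, P(conservative) ≈ 0.3454
After 'raise': normaliser = 0.9·0.6359 + 0.35·0.0187 + 0.6·0.3454; P(aggressive) ≈ 0.7280, P(balanced) ≈ 0.0083, P(conservative) ≈ 0.2636
After 'raise': normaliser = 0.9·0.7280 + 0.35·0.0083 + 0.6·0.2636; P(aggressive) ≈ 0.8026, P(balanced) ≈ 0.0036, P(conservative) ≈ 0.1938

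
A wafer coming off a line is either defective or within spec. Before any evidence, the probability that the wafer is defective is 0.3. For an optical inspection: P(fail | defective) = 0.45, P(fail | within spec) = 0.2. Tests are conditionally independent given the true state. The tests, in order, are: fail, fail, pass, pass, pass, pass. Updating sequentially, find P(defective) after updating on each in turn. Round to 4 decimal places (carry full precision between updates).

After 'fail': P(defective) = 0.45·0.3000 / (0.45·0.3000 + 0.2·0.7000) ≈ 0.4909
After 'fail': P(defective) = 0.45·0.4909 / (0.45·0.4909 + 0.2·0.5091) ≈ 0.6845
After 'pass': P(defective) = 0.55·0.6845 / (0.55·0.6845 + 0.8·0.3155) ≈ 0.5987
After 'pass': P(defective) = 0.55·0.5987 / (0.55·0.5987 + 0.8·0.4013) ≈ 0.5063
After 'pass': P(defective) = 0.55·0.5063 / (0.55·0.5063 + 0.8·0.4937) ≈ 0.4135
After 'pass': P(defective) = 0.55·0.4135 / (0.55·0.4135 + 0.8·0.5865) ≈ 0.3265

0.3265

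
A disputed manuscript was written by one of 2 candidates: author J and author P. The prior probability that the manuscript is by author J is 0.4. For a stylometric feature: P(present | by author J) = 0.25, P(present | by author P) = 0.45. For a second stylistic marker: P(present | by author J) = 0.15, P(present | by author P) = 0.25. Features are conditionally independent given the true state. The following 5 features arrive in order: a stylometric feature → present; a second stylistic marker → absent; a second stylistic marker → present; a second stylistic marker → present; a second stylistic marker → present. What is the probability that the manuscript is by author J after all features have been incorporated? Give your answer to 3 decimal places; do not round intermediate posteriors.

After a stylometric feature='present': P(author J) = 0.25·0.4000 / (0.25·0.4000 + 0.45·0.6000) ≈ 0.2703
After a second stylistic marker='absent': P(author J) = 0.85·0.2703 / (0.85·0.2703 + 0.75·0.7297) ≈ 0.2957
After a second stylistic marker='present': P(author J) = 0.15·0.2957 / (0.15·0.2957 + 0.25·0.7043) ≈ 0.2012
After a second stylistic marker='present': P(author J) = 0.15·0.2012 / (0.15·0.2012 + 0.25·0.7988) ≈ 0.1313
After a second stylistic marker='present': P(author J) = 0.15·0.1313 / (0.15·0.1313 + 0.25·0.8687) ≈ 0.0831

0.083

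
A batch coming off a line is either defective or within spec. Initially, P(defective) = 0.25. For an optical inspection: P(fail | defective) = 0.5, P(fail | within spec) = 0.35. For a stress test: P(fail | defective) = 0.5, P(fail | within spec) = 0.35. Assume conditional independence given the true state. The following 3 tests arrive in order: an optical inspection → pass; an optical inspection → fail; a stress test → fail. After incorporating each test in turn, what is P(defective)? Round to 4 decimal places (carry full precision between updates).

0.3435

After an optical inspection='pass': P(defective) = 0.5·0.2500 / (0.5·0.2500 + 0.65·0.7500) ≈ 0.2041
After an optical inspection='fail': P(defective) = 0.5·0.2041 / (0.5·0.2041 + 0.35·0.7959) ≈ 0.2681
After a stress test='fail': P(defective) = 0.5·0.2681 / (0.5·0.2681 + 0.35·0.7319) ≈ 0.3435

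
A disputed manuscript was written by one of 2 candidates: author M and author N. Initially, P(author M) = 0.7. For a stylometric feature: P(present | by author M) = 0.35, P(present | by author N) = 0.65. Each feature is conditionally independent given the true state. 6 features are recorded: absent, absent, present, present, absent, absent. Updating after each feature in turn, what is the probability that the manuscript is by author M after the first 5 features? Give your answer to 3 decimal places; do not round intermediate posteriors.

After 'absent': P(author M) = 0.65·0.7000 / (0.65·0.7000 + 0.35·0.3000) ≈ 0.8125
After 'absent': P(author M) = 0.65·0.8125 / (0.65·0.8125 + 0.35·0.1875) ≈ 0.8895
After 'present': P(author M) = 0.35·0.8895 / (0.35·0.8895 + 0.65·0.1105) ≈ 0.8125
After 'present': P(author M) = 0.35·0.8125 / (0.35·0.8125 + 0.65·0.1875) ≈ 0.7000
After 'absent': P(author M) = 0.65·0.7000 / (0.65·0.7000 + 0.35·0.3000) ≈ 0.8125

0.813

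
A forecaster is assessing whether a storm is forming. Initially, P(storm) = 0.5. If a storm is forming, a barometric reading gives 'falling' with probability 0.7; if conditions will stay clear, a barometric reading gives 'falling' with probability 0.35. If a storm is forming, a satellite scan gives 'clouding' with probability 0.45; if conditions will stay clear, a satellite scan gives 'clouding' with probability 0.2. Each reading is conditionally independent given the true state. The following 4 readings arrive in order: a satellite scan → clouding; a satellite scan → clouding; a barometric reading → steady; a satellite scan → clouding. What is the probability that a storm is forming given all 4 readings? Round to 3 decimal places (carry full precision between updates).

After a satellite scan='clouding': P(storm) = 0.45·0.5000 / (0.45·0.5000 + 0.2·0.5000) ≈ 0.6923
After a satellite scan='clouding': P(storm) = 0.45·0.6923 / (0.45·0.6923 + 0.2·0.3077) ≈ 0.8351
After a barometric reading='steady': P(storm) = 0.3·0.8351 / (0.3·0.8351 + 0.65·0.1649) ≈ 0.7003
After a satellite scan='clouding': P(storm) = 0.45·0.7003 / (0.45·0.7003 + 0.2·0.2997) ≈ 0.8402

0.840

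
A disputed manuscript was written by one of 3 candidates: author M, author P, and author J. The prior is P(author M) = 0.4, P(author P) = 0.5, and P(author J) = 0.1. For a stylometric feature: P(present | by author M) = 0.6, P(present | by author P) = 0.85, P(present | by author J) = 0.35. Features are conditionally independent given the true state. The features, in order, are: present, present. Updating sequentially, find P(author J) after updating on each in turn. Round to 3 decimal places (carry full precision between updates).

0.024

After 'present': normaliser = 0.6·0.4000 + 0.85·0.5000 + 0.35·0.1000; P(author M) ≈ 0.3429, P(author P) ≈ 0.6071, P(author J) ≈ 0.0500
After 'present': normaliser = 0.6·0.3429 + 0.85·0.6071 + 0.35·0.0500; P(author M) ≈ 0.2783, P(author P) ≈ 0.6981, P(author J) ≈ 0.0237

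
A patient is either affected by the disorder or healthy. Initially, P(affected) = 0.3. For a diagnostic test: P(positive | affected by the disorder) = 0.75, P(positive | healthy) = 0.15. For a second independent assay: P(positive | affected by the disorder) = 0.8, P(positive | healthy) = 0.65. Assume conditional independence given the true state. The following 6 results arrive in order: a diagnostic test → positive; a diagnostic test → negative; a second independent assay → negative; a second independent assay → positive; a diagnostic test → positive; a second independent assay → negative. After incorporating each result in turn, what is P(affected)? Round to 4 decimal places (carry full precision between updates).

0.5588

After a diagnostic test='positive': P(affected) = 0.75·0.3000 / (0.75·0.3000 + 0.15·0.7000) ≈ 0.6818
After a diagnostic test='negative': P(affected) = 0.25·0.6818 / (0.25·0.6818 + 0.85·0.3182) ≈ 0.3866
After a second independent assay='negative': P(affected) = 0.2·0.3866 / (0.2·0.3866 + 0.35·0.6134) ≈ 0.2648
After a second independent assay='positive': P(affected) = 0.8·0.2648 / (0.8·0.2648 + 0.65·0.7352) ≈ 0.3071
After a diagnostic test='positive': P(affected) = 0.75·0.3071 / (0.75·0.3071 + 0.15·0.6929) ≈ 0.6891
After a second independent assay='negative': P(affected) = 0.2·0.6891 / (0.2·0.6891 + 0.35·0.3109) ≈ 0.5588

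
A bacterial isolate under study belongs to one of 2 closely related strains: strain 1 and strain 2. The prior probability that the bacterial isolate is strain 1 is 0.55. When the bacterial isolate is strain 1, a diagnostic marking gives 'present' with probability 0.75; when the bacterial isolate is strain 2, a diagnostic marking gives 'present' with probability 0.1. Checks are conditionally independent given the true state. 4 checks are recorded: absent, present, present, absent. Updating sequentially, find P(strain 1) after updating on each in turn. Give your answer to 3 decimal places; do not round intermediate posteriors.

After 'absent': P(strain 1) = 0.25·0.5500 / (0.25·0.5500 + 0.9·0.4500) ≈ 0.2535
After 'present': P(strain 1) = 0.75·0.2535 / (0.75·0.2535 + 0.1·0.7465) ≈ 0.7180
After 'present': P(strain 1) = 0.75·0.7180 / (0.75·0.7180 + 0.1·0.2820) ≈ 0.9502
After 'absent': P(strain 1) = 0.25·0.9502 / (0.25·0.9502 + 0.9·0.0498) ≈ 0.8414

0.841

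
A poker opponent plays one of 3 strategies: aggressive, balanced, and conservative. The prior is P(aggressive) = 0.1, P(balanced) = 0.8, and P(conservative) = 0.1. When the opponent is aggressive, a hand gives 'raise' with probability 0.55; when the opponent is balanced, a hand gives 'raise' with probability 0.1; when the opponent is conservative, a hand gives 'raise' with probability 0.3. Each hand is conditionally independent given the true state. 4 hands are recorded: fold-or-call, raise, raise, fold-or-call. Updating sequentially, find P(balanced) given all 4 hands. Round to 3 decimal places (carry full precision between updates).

0.381

After 'fold-or-call': normaliser = 0.45·0.1000 + 0.9·0.8000 + 0.7·0.1000; P(aggressive) ≈ 0.0539, P(balanced) ≈ 0.8623, P(conservative) ≈ 0.0838
After 'raise': normaliser = 0.55·0.0539 + 0.1·0.8623 + 0.3·0.0838; P(aggressive) ≈ 0.2102, P(balanced) ≈ 0.6115, P(conservative) ≈ 0.1783
After 'raise': normaliser = 0.55·0.2102 + 0.1·0.6115 + 0.3·0.1783; P(aggressive) ≈ 0.5021, P(balanced) ≈ 0.2656, P(conservative) ≈ 0.2324
After 'fold-or-call': normaliser = 0.45·0.5021 + 0.9·0.2656 + 0.7·0.2324; P(aggressive) ≈ 0.3600, P(balanced) ≈ 0.3808, P(conservative) ≈ 0.2592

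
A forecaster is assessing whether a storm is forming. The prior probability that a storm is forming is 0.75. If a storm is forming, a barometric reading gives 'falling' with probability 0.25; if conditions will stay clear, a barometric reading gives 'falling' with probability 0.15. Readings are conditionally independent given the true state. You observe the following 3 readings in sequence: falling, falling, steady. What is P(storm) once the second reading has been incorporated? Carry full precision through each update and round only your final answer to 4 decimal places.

0.8929

Apply Bayes' rule sequentially, carrying P(storm) forward.
After 'falling': P(storm) = 0.25·0.7500 / (0.25·0.7500 + 0.15·0.2500) ≈ 0.8333
After 'falling': P(storm) = 0.25·0.8333 / (0.25·0.8333 + 0.15·0.1667) ≈ 0.8929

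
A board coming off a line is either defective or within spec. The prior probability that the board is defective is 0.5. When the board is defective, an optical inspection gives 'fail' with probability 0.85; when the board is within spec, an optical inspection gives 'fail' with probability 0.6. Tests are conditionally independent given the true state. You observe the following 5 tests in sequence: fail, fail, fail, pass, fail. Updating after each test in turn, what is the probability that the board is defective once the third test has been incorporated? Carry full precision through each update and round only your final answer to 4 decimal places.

After 'fail': P(defective) = 0.85·0.5000 / (0.85·0.5000 + 0.6·0.5000) ≈ 0.5862
After 'fail': P(defective) = 0.85·0.5862 / (0.85·0.5862 + 0.6·0.4138) ≈ 0.6674
After 'fail': P(defective) = 0.85·0.6674 / (0.85·0.6674 + 0.6·0.3326) ≈ 0.7398

0.7398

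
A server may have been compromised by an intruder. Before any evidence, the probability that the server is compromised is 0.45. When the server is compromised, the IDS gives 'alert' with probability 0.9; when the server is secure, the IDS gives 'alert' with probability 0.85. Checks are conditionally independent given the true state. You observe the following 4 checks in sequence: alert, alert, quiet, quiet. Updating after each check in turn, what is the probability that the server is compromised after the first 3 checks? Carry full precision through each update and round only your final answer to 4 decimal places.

Each posterior becomes the prior for the next update.
After 'alert': P(compromised) = 0.9·0.4500 / (0.9·0.4500 + 0.85·0.5500) ≈ 0.4642
After 'alert': P(compromised) = 0.9·0.4642 / (0.9·0.4642 + 0.85·0.5358) ≈ 0.4784
After 'quiet': P(compromised) = 0.1·0.4784 / (0.1·0.4784 + 0.15·0.5216) ≈ 0.3795

0.3795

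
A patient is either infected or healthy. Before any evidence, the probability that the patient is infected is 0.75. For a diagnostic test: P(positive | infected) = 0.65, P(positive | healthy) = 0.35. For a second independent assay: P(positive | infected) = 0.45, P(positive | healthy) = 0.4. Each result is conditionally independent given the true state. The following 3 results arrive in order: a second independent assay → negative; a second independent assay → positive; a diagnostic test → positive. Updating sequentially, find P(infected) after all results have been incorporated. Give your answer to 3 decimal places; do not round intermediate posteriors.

0.852

Apply Bayes' rule sequentially, carrying P(infected) forward.
After a second independent assay='negative': P(infected) = 0.55·0.7500 / (0.55·0.7500 + 0.6·0.2500) ≈ 0.7333
After a second independent assay='positive': P(infected) = 0.45·0.7333 / (0.45·0.7333 + 0.4·0.2667) ≈ 0.7557
After a diagnostic test='positive': P(infected) = 0.65·0.7557 / (0.65·0.7557 + 0.35·0.2443) ≈ 0.8518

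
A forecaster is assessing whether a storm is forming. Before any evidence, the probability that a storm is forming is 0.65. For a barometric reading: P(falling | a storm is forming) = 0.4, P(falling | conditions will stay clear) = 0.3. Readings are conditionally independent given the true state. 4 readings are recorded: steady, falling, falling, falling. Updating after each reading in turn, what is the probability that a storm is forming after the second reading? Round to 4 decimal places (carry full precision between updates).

0.6797

Each posterior becomes the prior for the next update.
After 'steady': P(storm) = 0.6·0.6500 / (0.6·0.6500 + 0.7·0.3500) ≈ 0.6142
After 'falling': P(storm) = 0.4·0.6142 / (0.4·0.6142 + 0.3·0.3858) ≈ 0.6797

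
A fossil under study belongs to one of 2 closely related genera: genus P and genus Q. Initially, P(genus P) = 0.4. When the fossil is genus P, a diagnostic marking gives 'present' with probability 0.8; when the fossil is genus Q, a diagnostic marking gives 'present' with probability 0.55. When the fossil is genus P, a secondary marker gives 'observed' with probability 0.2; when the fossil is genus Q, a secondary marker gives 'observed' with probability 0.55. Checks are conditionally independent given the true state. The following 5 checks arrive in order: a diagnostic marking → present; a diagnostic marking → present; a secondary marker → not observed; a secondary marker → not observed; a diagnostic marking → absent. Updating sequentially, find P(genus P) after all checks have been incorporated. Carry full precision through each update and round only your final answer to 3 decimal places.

0.665

After a diagnostic marking='present': P(genus P) = 0.8·0.4000 / (0.8·0.4000 + 0.55·0.6000) ≈ 0.4923
After a diagnostic marking='present': P(genus P) = 0.8·0.4923 / (0.8·0.4923 + 0.55·0.5077) ≈ 0.5851
After a secondary marker='not observed': P(genus P) = 0.8·0.5851 / (0.8·0.5851 + 0.45·0.4149) ≈ 0.7149
After a secondary marker='not observed': P(genus P) = 0.8·0.7149 / (0.8·0.7149 + 0.45·0.2851) ≈ 0.8168
After a diagnostic marking='absent': P(genus P) = 0.2·0.8168 / (0.2·0.8168 + 0.45·0.1832) ≈ 0.6646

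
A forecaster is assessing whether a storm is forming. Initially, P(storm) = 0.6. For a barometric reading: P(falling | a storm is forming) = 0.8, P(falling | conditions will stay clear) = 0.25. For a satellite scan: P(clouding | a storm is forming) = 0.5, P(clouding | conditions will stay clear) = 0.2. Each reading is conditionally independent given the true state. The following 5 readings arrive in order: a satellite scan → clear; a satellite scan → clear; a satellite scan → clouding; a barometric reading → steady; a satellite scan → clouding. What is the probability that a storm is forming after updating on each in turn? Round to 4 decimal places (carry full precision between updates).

After a satellite scan='clear': P(storm) = 0.5·0.6000 / (0.5·0.6000 + 0.8·0.4000) ≈ 0.4839
After a satellite scan='clear': P(storm) = 0.5·0.4839 / (0.5·0.4839 + 0.8·0.5161) ≈ 0.3695
After a satellite scan='clouding': P(storm) = 0.5·0.3695 / (0.5·0.3695 + 0.2·0.6305) ≈ 0.5943
After a barometric reading='steady': P(storm) = 0.2·0.5943 / (0.2·0.5943 + 0.75·0.4057) ≈ 0.2809
After a satellite scan='clouding': P(storm) = 0.5·0.2809 / (0.5·0.2809 + 0.2·0.7191) ≈ 0.4941

0.4941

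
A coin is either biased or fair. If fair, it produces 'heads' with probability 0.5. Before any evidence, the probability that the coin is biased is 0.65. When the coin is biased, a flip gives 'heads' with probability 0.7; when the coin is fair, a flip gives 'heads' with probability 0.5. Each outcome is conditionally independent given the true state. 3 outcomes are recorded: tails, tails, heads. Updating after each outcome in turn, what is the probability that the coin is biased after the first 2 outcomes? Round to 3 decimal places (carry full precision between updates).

0.401

Each posterior becomes the prior for the next update.
After 'tails': P(biased) = 0.3·0.6500 / (0.3·0.6500 + 0.5·0.3500) ≈ 0.5270
After 'tails': P(biased) = 0.3·0.5270 / (0.3·0.5270 + 0.5·0.4730) ≈ 0.4007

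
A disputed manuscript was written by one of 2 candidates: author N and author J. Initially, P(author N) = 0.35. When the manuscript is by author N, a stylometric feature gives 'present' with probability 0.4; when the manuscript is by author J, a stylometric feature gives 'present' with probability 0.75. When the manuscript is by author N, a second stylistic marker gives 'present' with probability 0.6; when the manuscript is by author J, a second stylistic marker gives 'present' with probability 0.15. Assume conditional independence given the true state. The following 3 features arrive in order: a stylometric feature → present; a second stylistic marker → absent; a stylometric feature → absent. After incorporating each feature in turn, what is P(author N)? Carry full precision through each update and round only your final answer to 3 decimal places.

Each posterior becomes the prior for the next update.
After a stylometric feature='present': P(author N) = 0.4·0.3500 / (0.4·0.3500 + 0.75·0.6500) ≈ 0.2231
After a second stylistic marker='absent': P(author N) = 0.4·0.2231 / (0.4·0.2231 + 0.85·0.7769) ≈ 0.1191
After a stylometric feature='absent': P(author N) = 0.6·0.1191 / (0.6·0.1191 + 0.25·0.8809) ≈ 0.2449

0.245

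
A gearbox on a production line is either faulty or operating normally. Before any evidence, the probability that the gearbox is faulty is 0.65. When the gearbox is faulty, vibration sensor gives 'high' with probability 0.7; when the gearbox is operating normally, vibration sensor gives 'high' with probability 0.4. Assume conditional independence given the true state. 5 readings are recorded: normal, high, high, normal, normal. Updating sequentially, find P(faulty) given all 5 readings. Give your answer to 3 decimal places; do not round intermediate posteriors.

After 'normal': P(faulty) = 0.3·0.6500 / (0.3·0.6500 + 0.6·0.3500) ≈ 0.4815
After 'high': P(faulty) = 0.7·0.4815 / (0.7·0.4815 + 0.4·0.5185) ≈ 0.6190
After 'high': P(faulty) = 0.7·0.6190 / (0.7·0.6190 + 0.4·0.3810) ≈ 0.7398
After 'normal': P(faulty) = 0.3·0.7398 / (0.3·0.7398 + 0.6·0.2602) ≈ 0.5871
After 'normal': P(faulty) = 0.3·0.5871 / (0.3·0.5871 + 0.6·0.4129) ≈ 0.4155

0.416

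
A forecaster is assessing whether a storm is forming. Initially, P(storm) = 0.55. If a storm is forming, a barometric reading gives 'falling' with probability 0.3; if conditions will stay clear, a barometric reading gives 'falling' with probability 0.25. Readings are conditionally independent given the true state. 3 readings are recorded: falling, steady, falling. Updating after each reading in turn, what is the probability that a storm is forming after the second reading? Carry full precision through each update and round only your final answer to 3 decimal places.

Each posterior becomes the prior for the next update.
After 'falling': P(storm) = 0.3·0.5500 / (0.3·0.5500 + 0.25·0.4500) ≈ 0.5946
After 'steady': P(storm) = 0.7·0.5946 / (0.7·0.5946 + 0.75·0.4054) ≈ 0.5779

0.578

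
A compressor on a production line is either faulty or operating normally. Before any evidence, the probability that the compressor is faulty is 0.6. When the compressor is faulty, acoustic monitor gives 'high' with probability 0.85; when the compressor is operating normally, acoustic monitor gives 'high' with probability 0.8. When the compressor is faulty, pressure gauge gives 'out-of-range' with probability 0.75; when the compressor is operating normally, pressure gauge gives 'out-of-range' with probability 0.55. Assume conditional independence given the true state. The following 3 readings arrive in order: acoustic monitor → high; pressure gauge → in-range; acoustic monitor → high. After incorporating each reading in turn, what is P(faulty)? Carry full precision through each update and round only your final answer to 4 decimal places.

After acoustic monitor='high': P(faulty) = 0.85·0.6000 / (0.85·0.6000 + 0.8·0.4000) ≈ 0.6145
After pressure gauge='in-range': P(faulty) = 0.25·0.6145 / (0.25·0.6145 + 0.45·0.3855) ≈ 0.4696
After acoustic monitor='high': P(faulty) = 0.85·0.4696 / (0.85·0.4696 + 0.8·0.5304) ≈ 0.4847

0.4847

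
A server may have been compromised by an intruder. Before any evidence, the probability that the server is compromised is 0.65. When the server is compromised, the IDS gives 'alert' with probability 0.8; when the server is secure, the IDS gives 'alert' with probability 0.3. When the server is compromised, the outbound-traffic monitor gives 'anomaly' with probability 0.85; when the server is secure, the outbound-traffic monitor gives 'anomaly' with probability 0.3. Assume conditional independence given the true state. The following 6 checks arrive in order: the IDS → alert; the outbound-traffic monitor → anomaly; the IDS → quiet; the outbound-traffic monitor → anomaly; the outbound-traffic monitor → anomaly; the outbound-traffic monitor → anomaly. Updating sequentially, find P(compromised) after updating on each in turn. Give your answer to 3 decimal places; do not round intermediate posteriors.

After the IDS='alert': P(compromised) = 0.8·0.6500 / (0.8·0.6500 + 0.3·0.3500) ≈ 0.8320
After the outbound-traffic monitor='anomaly': P(compromised) = 0.85·0.8320 / (0.85·0.8320 + 0.3·0.1680) ≈ 0.9335
After the IDS='quiet': P(compromised) = 0.2·0.9335 / (0.2·0.9335 + 0.7·0.0665) ≈ 0.8004
After the outbound-traffic monitor='anomaly': P(compromised) = 0.85·0.8004 / (0.85·0.8004 + 0.3·0.1996) ≈ 0.9191
After the outbound-traffic monitor='anomaly': P(compromised) = 0.85·0.9191 / (0.85·0.9191 + 0.3·0.0809) ≈ 0.9699
After the outbound-traffic monitor='anomaly': P(compromised) = 0.85·0.9699 / (0.85·0.9699 + 0.3·0.0301) ≈ 0.9892

0.989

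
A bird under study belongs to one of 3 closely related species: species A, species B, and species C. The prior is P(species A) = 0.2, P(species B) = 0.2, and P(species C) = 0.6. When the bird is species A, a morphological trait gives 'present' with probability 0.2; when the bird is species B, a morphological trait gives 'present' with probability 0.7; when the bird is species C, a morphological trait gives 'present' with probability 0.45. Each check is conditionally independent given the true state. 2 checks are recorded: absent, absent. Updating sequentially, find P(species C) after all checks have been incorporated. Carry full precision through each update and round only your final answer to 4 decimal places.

After 'absent': normaliser = 0.8·0.2000 + 0.3·0.2000 + 0.55·0.6000; P(species A) ≈ 0.2909, P(species B) ≈ 0.1091, P(species C) ≈ 0.6000
After 'absent': normaliser = 0.8·0.2909 + 0.3·0.1091 + 0.55·0.6000; P(species A) ≈ 0.3908, P(species B) ≈ 0.0550, P(species C) ≈ 0.5542

0.5542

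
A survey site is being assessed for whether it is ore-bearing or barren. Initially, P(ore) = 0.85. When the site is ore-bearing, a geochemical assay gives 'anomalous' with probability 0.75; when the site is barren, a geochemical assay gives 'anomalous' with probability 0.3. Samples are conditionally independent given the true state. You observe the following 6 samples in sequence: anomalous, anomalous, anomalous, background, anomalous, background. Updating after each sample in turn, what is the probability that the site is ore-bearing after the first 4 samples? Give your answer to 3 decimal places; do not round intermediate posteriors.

0.969

After 'anomalous': P(ore) = 0.75·0.8500 / (0.75·0.8500 + 0.3·0.1500) ≈ 0.9341
After 'anomalous': P(ore) = 0.75·0.9341 / (0.75·0.9341 + 0.3·0.0659) ≈ 0.9725
After 'anomalous': P(ore) = 0.75·0.9725 / (0.75·0.9725 + 0.3·0.0275) ≈ 0.9888
After 'background': P(ore) = 0.25·0.9888 / (0.25·0.9888 + 0.7·0.0112) ≈ 0.9693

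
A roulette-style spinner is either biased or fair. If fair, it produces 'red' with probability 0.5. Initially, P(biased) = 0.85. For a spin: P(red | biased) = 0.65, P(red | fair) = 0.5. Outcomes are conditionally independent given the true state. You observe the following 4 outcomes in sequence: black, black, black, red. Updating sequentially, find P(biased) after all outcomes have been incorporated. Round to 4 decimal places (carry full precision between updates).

After 'black': P(biased) = 0.35·0.8500 / (0.35·0.8500 + 0.5·0.1500) ≈ 0.7987
After 'black': P(biased) = 0.35·0.7987 / (0.35·0.7987 + 0.5·0.2013) ≈ 0.7352
After 'black': P(biased) = 0.35·0.7352 / (0.35·0.7352 + 0.5·0.2648) ≈ 0.6603
After 'red': P(biased) = 0.65·0.6603 / (0.65·0.6603 + 0.5·0.3397) ≈ 0.7165

0.7165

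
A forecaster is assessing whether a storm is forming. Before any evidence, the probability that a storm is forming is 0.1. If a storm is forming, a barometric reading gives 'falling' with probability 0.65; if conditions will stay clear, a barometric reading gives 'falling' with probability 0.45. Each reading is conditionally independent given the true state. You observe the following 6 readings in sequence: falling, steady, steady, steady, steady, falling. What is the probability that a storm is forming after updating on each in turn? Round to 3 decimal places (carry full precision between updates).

0.037

After 'falling': P(storm) = 0.65·0.1000 / (0.65·0.1000 + 0.45·0.9000) ≈ 0.1383
After 'steady': P(storm) = 0.35·0.1383 / (0.35·0.1383 + 0.55·0.8617) ≈ 0.0927
After 'steady': P(storm) = 0.35·0.0927 / (0.35·0.0927 + 0.55·0.9073) ≈ 0.0610
After 'steady': P(storm) = 0.35·0.0610 / (0.35·0.0610 + 0.55·0.9390) ≈ 0.0397
After 'steady': P(storm) = 0.35·0.0397 / (0.35·0.0397 + 0.55·0.9603) ≈ 0.0256
After 'falling': P(storm) = 0.65·0.0256 / (0.65·0.0256 + 0.45·0.9744) ≈ 0.0366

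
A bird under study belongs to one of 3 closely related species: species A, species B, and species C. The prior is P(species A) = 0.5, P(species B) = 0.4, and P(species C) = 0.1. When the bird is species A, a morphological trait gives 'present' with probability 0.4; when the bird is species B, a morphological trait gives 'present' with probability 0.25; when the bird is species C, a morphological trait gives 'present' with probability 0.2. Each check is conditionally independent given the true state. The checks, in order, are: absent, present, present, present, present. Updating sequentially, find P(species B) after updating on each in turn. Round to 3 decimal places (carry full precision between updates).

0.131

After 'absent': normaliser = 0.6·0.5000 + 0.75·0.4000 + 0.8·0.1000; P(species A) ≈ 0.4412, P(species B) ≈ 0.4412, P(species C) ≈ 0.1176
After 'present': normaliser = 0.4·0.4412 + 0.25·0.4412 + 0.2·0.1176; P(species A) ≈ 0.5687, P(species B) ≈ 0.3555, P(species C) ≈ 0.0758
After 'present': normaliser = 0.4·0.5687 + 0.25·0.3555 + 0.2·0.0758; P(species A) ≈ 0.6862, P(species B) ≈ 0.2680, P(species C) ≈ 0.0457
After 'present': normaliser = 0.4·0.6862 + 0.25·0.2680 + 0.2·0.0457; P(species A) ≈ 0.7828, P(species B) ≈ 0.1911, P(species C) ≈ 0.0261
After 'present': normaliser = 0.4·0.7828 + 0.25·0.1911 + 0.2·0.0261; P(species A) ≈ 0.8552, P(species B) ≈ 0.1305, P(species C) ≈ 0.0143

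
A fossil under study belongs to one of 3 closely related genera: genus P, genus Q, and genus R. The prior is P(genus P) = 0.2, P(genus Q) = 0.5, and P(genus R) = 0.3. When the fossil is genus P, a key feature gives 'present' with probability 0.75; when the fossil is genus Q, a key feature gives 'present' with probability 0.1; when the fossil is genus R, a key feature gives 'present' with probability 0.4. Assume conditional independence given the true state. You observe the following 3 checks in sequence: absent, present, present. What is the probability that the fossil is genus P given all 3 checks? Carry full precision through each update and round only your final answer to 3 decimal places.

0.458

After 'absent': normaliser = 0.25·0.2000 + 0.9·0.5000 + 0.6·0.3000; P(genus P) ≈ 0.0735, P(genus Q) ≈ 0.6618, P(genus R) ≈ 0.2647
After 'present': normaliser = 0.75·0.0735 + 0.1·0.6618 + 0.4·0.2647; P(genus P) ≈ 0.2427, P(genus Q) ≈ 0.2913, P(genus R) ≈ 0.4660
After 'present': normaliser = 0.75·0.2427 + 0.1·0.2913 + 0.4·0.4660; P(genus P) ≈ 0.4579, P(genus Q) ≈ 0.0733, P(genus R) ≈ 0.4689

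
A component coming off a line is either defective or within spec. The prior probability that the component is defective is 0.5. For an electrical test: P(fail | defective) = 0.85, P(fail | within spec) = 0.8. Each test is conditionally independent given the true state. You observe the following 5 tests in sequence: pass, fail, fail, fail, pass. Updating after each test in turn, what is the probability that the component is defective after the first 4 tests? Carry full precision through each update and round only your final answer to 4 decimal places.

0.4736

After 'pass': P(defective) = 0.15·0.5000 / (0.15·0.5000 + 0.2·0.5000) ≈ 0.4286
After 'fail': P(defective) = 0.85·0.4286 / (0.85·0.4286 + 0.8·0.5714) ≈ 0.4435
After 'fail': P(defective) = 0.85·0.4435 / (0.85·0.4435 + 0.8·0.5565) ≈ 0.4585
After 'fail': P(defective) = 0.85·0.4585 / (0.85·0.4585 + 0.8·0.5415) ≈ 0.4736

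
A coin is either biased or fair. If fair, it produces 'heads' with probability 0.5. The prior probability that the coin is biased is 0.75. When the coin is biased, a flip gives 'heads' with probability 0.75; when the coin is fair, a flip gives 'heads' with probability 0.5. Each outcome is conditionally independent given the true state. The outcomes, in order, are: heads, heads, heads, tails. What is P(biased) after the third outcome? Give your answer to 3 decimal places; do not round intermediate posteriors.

0.910

Apply Bayes' rule sequentially, carrying P(biased) forward.
After 'heads': P(biased) = 0.75·0.7500 / (0.75·0.7500 + 0.5·0.2500) ≈ 0.8182
After 'heads': P(biased) = 0.75·0.8182 / (0.75·0.8182 + 0.5·0.1818) ≈ 0.8710
After 'heads': P(biased) = 0.75·0.8710 / (0.75·0.8710 + 0.5·0.1290) ≈ 0.9101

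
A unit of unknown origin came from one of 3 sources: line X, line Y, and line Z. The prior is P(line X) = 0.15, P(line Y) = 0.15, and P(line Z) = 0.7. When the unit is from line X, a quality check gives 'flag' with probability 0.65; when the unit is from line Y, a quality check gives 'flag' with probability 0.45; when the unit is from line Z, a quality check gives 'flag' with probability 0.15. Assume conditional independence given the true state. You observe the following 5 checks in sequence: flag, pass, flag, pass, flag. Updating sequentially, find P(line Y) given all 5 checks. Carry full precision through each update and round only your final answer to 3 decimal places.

After 'flag': normaliser = 0.65·0.1500 + 0.45·0.1500 + 0.15·0.7000; P(line X) ≈ 0.3611, P(line Y) ≈ 0.2500, P(line Z) ≈ 0.3889
After 'pass': normaliser = 0.35·0.3611 + 0.55·0.2500 + 0.85·0.3889; P(line X) ≈ 0.2126, P(line Y) ≈ 0.2313, P(line Z) ≈ 0.5561
After 'flag': normaliser = 0.65·0.2126 + 0.45·0.2313 + 0.15·0.5561; P(line X) ≈ 0.4243, P(line Y) ≈ 0.3196, P(line Z) ≈ 0.2561
After 'pass': normaliser = 0.35·0.4243 + 0.55·0.3196 + 0.85·0.2561; P(line X) ≈ 0.2740, P(line Y) ≈ 0.3243, P(line Z) ≈ 0.4017
After 'flag': normaliser = 0.65·0.2740 + 0.45·0.3243 + 0.15·0.4017; P(line X) ≈ 0.4635, P(line Y) ≈ 0.3798, P(line Z) ≈ 0.1568

0.380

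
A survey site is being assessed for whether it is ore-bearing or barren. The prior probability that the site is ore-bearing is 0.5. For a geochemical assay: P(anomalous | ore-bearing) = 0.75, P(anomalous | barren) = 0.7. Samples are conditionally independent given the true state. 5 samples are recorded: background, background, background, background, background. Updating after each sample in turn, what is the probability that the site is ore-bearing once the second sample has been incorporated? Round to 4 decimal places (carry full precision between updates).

After 'background': P(ore) = 0.25·0.5000 / (0.25·0.5000 + 0.3·0.5000) ≈ 0.4545
After 'background': P(ore) = 0.25·0.4545 / (0.25·0.4545 + 0.3·0.5455) ≈ 0.4098

0.4098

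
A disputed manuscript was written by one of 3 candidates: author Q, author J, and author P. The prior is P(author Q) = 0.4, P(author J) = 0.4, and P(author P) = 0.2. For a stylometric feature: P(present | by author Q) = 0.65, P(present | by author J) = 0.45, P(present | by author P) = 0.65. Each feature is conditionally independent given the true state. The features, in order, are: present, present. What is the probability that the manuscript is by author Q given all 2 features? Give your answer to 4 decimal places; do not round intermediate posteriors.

After 'present': normaliser = 0.65·0.4000 + 0.45·0.4000 + 0.65·0.2000; P(author Q) ≈ 0.4561, P(author J) ≈ 0.3158, P(author P) ≈ 0.2281
After 'present': normaliser = 0.65·0.4561 + 0.45·0.3158 + 0.65·0.2281; P(author Q) ≈ 0.5052, P(author J) ≈ 0.2422, P(author P) ≈ 0.2526

0.5052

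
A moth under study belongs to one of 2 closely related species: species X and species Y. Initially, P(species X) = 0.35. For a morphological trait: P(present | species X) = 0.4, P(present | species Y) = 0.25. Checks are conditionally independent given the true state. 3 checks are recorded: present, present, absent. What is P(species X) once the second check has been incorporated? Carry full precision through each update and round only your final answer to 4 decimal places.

Apply Bayes' rule sequentially, carrying P(species X) forward.
After 'present': P(species X) = 0.4·0.3500 / (0.4·0.3500 + 0.25·0.6500) ≈ 0.4628
After 'present': P(species X) = 0.4·0.4628 / (0.4·0.4628 + 0.25·0.5372) ≈ 0.5796

0.5796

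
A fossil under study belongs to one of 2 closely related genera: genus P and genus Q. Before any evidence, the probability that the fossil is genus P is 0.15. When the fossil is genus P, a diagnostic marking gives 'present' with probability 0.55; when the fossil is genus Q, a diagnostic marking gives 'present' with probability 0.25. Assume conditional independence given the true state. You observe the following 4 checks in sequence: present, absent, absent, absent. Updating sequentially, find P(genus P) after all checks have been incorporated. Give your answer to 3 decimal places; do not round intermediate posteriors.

0.077

After 'present': P(genus P) = 0.55·0.1500 / (0.55·0.1500 + 0.25·0.8500) ≈ 0.2797
After 'absent': P(genus P) = 0.45·0.2797 / (0.45·0.2797 + 0.75·0.7203) ≈ 0.1889
After 'absent': P(genus P) = 0.45·0.1889 / (0.45·0.1889 + 0.75·0.8111) ≈ 0.1226
After 'absent': P(genus P) = 0.45·0.1226 / (0.45·0.1226 + 0.75·0.8774) ≈ 0.0774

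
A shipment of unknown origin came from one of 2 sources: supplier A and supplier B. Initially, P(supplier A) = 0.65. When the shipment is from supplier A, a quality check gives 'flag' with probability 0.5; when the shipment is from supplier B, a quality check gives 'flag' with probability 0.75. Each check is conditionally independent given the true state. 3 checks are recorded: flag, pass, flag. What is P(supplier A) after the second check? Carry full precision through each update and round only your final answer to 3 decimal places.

Each posterior becomes the prior for the next update.
After 'flag': P(supplier A) = 0.5·0.6500 / (0.5·0.6500 + 0.75·0.3500) ≈ 0.5532
After 'pass': P(supplier A) = 0.5·0.5532 / (0.5·0.5532 + 0.25·0.4468) ≈ 0.7123

0.712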